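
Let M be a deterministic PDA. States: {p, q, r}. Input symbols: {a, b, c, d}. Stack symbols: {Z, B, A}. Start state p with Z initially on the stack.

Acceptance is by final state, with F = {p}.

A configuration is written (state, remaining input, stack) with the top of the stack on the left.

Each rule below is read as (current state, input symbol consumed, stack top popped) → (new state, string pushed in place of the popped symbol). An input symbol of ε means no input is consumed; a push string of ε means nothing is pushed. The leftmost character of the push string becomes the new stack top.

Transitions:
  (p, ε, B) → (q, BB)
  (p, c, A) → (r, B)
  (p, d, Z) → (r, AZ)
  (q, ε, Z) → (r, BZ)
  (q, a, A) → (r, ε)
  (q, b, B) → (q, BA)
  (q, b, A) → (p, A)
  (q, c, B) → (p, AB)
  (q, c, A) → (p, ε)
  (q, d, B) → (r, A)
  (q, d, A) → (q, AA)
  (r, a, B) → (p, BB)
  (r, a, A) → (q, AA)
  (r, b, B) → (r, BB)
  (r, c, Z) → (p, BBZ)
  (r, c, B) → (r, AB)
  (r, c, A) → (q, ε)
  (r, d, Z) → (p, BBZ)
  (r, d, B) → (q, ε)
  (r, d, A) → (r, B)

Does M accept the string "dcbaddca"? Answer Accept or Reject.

Reject

(p, dcbaddca, Z) ⊢ (r, cbaddca, AZ) ⊢ (q, baddca, Z) ⊢ (r, baddca, BZ) ⊢ (r, addca, BBZ) ⊢ (p, ddca, BBBZ) ⊢ (q, ddca, BBBBZ) ⊢ (r, dca, ABBBZ) ⊢ (r, ca, BBBBZ) ⊢ (r, a, ABBBBZ) ⊢ (q, ε, AABBBBZ)
All input consumed; state q ∉ F and no further ε-move applies.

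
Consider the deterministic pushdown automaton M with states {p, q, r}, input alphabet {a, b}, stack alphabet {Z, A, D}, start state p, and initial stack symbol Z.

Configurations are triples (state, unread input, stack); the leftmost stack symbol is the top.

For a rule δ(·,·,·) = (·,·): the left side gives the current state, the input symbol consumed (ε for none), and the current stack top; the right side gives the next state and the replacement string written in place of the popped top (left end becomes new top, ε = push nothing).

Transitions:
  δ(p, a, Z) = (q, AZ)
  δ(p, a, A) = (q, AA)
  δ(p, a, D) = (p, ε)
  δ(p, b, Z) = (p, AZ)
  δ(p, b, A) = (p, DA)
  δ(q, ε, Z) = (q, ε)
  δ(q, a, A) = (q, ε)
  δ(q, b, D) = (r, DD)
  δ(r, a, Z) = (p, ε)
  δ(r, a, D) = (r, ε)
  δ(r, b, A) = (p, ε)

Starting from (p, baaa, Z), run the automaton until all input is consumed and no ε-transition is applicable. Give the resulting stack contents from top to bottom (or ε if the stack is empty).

ε

(p, baaa, Z) ⊢ (p, aaa, AZ) ⊢ (q, aa, AAZ) ⊢ (q, a, AZ) ⊢ (q, ε, Z) ⊢ (q, ε, ε)
All input consumed in state q with stack ε.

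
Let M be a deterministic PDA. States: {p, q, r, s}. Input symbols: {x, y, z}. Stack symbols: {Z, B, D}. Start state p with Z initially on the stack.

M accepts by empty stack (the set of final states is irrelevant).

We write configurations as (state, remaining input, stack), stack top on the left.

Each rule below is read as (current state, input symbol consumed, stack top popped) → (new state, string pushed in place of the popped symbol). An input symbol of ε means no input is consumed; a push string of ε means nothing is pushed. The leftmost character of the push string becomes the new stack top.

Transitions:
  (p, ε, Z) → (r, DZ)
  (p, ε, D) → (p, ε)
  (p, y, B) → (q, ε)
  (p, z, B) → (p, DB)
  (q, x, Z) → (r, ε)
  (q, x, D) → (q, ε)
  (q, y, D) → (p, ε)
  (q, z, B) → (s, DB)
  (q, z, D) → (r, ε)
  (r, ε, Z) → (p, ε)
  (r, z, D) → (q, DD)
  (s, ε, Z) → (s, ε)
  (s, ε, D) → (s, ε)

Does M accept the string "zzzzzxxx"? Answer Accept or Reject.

(p, zzzzzxxx, Z)
  ε-move, top Z: go to r, push DZ → (r, zzzzzxxx, DZ)
  read z, top D: go to q, push DD → (q, zzzzxxx, DDZ)
  read z, top D: go to r, push ε → (r, zzzxxx, DZ)
  read z, top D: go to q, push DD → (q, zzxxx, DDZ)
  read z, top D: go to r, push ε → (r, zxxx, DZ)
  read z, top D: go to q, push DD → (q, xxx, DDZ)
  read x, top D: go to q, push ε → (q, xx, DZ)
  read x, top D: go to q, push ε → (q, x, Z)
  read x, top Z: go to r, push ε → (r, ε, ε)
All input consumed and the stack is empty.

Accept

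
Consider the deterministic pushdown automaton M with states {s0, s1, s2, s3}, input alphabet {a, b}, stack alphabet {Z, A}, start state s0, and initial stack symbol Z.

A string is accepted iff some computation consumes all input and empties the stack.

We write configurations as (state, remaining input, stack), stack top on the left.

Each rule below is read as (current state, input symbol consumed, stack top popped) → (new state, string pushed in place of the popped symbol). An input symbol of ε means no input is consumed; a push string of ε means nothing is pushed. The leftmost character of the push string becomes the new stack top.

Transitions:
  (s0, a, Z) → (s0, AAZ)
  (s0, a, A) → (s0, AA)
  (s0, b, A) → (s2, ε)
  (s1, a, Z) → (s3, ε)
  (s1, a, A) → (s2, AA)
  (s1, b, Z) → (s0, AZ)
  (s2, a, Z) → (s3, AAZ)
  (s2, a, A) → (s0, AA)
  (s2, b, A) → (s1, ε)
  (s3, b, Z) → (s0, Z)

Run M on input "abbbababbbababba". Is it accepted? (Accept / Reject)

(s0, abbbababbbababba, Z) ⊢ (s0, bbbababbbababba, AAZ) ⊢ (s2, bbababbbababba, AZ) ⊢ (s1, bababbbababba, Z) ⊢ (s0, ababbbababba, AZ) ⊢ (s0, babbbababba, AAZ) ⊢ (s2, abbbababba, AZ) ⊢ (s0, bbbababba, AAZ) ⊢ (s2, bbababba, AZ) ⊢ (s1, bababba, Z) ⊢ (s0, ababba, AZ) ⊢ (s0, babba, AAZ) ⊢ (s2, abba, AZ) ⊢ (s0, bba, AAZ) ⊢ (s2, ba, AZ) ⊢ (s1, a, Z) ⊢ (s3, ε, ε)
All input consumed and the stack is empty.

Accept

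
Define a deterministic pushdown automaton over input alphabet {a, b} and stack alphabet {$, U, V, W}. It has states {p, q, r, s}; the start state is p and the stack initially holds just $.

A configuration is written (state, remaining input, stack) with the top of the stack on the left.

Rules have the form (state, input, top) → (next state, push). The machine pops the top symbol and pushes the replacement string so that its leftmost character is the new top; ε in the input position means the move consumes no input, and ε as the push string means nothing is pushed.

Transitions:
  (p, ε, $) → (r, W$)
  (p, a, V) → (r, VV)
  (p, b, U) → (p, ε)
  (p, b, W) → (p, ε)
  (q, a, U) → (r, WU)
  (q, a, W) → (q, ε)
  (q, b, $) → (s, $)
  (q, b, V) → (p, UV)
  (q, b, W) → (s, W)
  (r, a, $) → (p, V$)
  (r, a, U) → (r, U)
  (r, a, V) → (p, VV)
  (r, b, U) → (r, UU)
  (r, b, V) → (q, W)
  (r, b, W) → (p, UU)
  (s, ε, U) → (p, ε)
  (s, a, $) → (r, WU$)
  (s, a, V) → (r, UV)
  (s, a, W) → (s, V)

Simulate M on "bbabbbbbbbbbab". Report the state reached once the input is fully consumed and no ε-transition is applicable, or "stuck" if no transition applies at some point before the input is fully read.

(p, bbabbbbbbbbbab, $)
  ε-move, top $: go to r, push W$ → (r, bbabbbbbbbbbab, W$)
  read b, top W: go to p, push UU → (p, babbbbbbbbbab, UU$)
  read b, top U: go to p, push ε → (p, abbbbbbbbbab, U$)
No transition for (p, a, top U); M blocks with input abbbbbbbbbab remaining.

stuck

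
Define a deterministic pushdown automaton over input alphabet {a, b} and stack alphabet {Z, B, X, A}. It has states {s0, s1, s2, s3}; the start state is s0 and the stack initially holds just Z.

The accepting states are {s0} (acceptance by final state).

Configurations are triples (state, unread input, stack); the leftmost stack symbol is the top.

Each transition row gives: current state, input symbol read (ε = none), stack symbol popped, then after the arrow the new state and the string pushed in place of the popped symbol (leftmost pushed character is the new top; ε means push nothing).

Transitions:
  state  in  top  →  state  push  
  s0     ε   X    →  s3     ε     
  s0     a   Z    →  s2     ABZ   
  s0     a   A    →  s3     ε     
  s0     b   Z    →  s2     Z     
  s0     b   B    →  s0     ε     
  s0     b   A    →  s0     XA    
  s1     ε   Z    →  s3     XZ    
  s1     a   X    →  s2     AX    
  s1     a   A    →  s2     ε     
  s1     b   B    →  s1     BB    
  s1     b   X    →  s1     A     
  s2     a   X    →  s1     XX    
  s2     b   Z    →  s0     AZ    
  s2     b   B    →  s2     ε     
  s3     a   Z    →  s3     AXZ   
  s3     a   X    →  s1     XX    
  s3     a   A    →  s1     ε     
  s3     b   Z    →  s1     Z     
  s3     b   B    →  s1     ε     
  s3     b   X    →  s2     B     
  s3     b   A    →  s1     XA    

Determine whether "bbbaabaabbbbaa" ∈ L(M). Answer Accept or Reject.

(s0, bbbaabaabbbbaa, Z) ⊢ (s2, bbaabaabbbbaa, Z) ⊢ (s0, baabaabbbbaa, AZ) ⊢ (s0, aabaabbbbaa, XAZ) ⊢ (s3, aabaabbbbaa, AZ) ⊢ (s1, abaabbbbaa, Z) ⊢ (s3, abaabbbbaa, XZ) ⊢ (s1, baabbbbaa, XXZ) ⊢ (s1, aabbbbaa, AXZ) ⊢ (s2, abbbbaa, XZ) ⊢ (s1, bbbbaa, XXZ) ⊢ (s1, bbbaa, AXZ)
No transition applies at (s1, bbbaa, AXZ); input not fully consumed.

Reject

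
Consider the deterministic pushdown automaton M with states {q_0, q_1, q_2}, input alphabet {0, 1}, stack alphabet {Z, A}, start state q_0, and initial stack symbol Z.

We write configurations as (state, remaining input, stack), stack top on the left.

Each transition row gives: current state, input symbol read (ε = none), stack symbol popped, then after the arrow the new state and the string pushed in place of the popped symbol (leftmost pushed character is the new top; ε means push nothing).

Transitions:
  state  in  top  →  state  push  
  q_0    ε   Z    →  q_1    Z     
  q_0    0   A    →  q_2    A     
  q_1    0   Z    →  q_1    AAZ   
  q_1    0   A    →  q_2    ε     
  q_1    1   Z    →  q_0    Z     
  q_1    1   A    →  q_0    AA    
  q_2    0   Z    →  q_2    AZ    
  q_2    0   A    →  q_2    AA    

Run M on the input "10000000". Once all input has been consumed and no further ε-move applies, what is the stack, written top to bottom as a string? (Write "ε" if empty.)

AAAAAAZ

(q_0, 10000000, Z)
  ε-move, top Z: go to q_1, push Z → (q_1, 10000000, Z)
  read 1, top Z: go to q_0, push Z → (q_0, 0000000, Z)
  ε-move, top Z: go to q_1, push Z → (q_1, 0000000, Z)
  read 0, top Z: go to q_1, push AAZ → (q_1, 000000, AAZ)
  read 0, top A: go to q_2, push ε → (q_2, 00000, AZ)
  read 0, top A: go to q_2, push AA → (q_2, 0000, AAZ)
  read 0, top A: go to q_2, push AA → (q_2, 000, AAAZ)
  read 0, top A: go to q_2, push AA → (q_2, 00, AAAAZ)
  read 0, top A: go to q_2, push AA → (q_2, 0, AAAAAZ)
  read 0, top A: go to q_2, push AA → (q_2, ε, AAAAAAZ)
All input consumed in state q_2 with stack AAAAAAZ.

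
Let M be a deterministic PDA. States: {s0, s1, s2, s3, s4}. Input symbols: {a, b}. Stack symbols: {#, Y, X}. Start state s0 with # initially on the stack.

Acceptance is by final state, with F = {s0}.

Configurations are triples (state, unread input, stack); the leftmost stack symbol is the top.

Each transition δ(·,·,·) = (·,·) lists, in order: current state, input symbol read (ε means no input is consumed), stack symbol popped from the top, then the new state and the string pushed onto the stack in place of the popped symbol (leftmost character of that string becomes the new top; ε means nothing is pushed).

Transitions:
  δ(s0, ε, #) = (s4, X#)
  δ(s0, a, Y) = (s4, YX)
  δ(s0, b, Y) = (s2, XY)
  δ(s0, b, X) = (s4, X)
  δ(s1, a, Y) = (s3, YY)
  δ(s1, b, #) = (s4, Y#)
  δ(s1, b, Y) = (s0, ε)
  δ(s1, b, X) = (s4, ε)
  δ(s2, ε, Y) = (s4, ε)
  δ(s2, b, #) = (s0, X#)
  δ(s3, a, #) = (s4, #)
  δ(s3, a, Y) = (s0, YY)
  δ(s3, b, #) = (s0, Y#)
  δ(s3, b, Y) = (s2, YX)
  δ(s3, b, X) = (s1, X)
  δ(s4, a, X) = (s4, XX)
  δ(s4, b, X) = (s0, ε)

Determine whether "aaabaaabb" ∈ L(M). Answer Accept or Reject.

(s0, aaabaaabb, #)
  ε-move, top #: go to s4, push X# → (s4, aaabaaabb, X#)
  read a, top X: go to s4, push XX → (s4, aabaaabb, XX#)
  read a, top X: go to s4, push XX → (s4, abaaabb, XXX#)
  read a, top X: go to s4, push XX → (s4, baaabb, XXXX#)
  read b, top X: go to s0, push ε → (s0, aaabb, XXX#)
No transition applies at (s0, aaabb, XXX#); input not fully consumed.

Reject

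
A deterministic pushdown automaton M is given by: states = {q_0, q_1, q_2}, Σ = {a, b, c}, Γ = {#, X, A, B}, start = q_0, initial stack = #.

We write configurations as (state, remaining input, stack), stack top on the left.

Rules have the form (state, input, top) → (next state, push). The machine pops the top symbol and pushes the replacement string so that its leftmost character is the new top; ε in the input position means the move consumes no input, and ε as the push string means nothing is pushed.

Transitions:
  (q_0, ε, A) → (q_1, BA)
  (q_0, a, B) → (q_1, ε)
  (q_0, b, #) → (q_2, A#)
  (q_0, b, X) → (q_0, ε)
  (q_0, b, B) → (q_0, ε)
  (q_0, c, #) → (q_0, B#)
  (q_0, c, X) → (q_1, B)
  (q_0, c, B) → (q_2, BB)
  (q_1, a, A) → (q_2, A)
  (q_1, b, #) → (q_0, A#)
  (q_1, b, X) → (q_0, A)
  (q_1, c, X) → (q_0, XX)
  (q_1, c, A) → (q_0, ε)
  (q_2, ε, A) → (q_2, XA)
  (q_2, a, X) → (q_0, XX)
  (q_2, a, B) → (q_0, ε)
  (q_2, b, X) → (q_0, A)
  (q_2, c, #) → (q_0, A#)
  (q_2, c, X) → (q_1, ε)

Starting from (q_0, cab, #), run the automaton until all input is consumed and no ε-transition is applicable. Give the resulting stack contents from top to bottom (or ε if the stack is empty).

(q_0, cab, #)
  read c, top #: go to q_0, push B# → (q_0, ab, B#)
  read a, top B: go to q_1, push ε → (q_1, b, #)
  read b, top #: go to q_0, push A# → (q_0, ε, A#)
  ε-move, top A: go to q_1, push BA → (q_1, ε, BA#)
All input consumed in state q_1 with stack BA#.

BA#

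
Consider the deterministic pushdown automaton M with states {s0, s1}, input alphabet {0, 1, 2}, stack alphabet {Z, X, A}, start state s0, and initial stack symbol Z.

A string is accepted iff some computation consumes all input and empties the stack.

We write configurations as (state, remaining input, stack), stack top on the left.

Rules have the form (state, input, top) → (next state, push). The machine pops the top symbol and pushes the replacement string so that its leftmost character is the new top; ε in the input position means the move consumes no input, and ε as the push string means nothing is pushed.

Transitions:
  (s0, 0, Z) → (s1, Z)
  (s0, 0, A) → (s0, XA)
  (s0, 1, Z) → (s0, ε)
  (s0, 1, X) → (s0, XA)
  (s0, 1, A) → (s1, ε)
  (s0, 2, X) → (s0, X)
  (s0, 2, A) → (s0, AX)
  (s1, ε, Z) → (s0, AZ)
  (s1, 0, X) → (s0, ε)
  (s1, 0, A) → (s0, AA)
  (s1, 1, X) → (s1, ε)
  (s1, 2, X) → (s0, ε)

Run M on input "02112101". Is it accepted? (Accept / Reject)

(s0, 02112101, Z) ⊢ (s1, 2112101, Z) ⊢ (s0, 2112101, AZ) ⊢ (s0, 112101, AXZ) ⊢ (s1, 12101, XZ) ⊢ (s1, 2101, Z) ⊢ (s0, 2101, AZ) ⊢ (s0, 101, AXZ) ⊢ (s1, 01, XZ) ⊢ (s0, 1, Z) ⊢ (s0, ε, ε)
All input consumed and the stack is empty.

Accept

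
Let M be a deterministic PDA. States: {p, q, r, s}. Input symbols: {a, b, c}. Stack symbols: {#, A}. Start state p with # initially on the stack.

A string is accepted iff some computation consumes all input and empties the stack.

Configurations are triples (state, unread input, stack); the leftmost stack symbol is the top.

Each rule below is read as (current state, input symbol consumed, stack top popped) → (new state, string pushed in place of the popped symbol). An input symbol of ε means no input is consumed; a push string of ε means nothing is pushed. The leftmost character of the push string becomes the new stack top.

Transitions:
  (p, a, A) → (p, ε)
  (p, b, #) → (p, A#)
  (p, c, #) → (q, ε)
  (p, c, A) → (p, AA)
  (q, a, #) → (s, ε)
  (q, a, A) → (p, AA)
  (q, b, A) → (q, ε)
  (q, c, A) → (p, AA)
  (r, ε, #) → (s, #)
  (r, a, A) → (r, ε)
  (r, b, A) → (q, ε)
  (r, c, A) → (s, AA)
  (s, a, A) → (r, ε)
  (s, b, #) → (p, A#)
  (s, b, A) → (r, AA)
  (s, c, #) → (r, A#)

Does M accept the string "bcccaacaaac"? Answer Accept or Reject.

Accept

(p, bcccaacaaac, #)
  read b, top #: go to p, push A# → (p, cccaacaaac, A#)
  read c, top A: go to p, push AA → (p, ccaacaaac, AA#)
  read c, top A: go to p, push AA → (p, caacaaac, AAA#)
  read c, top A: go to p, push AA → (p, aacaaac, AAAA#)
  read a, top A: go to p, push ε → (p, acaaac, AAA#)
  read a, top A: go to p, push ε → (p, caaac, AA#)
  read c, top A: go to p, push AA → (p, aaac, AAA#)
  read a, top A: go to p, push ε → (p, aac, AA#)
  read a, top A: go to p, push ε → (p, ac, A#)
  read a, top A: go to p, push ε → (p, c, #)
  read c, top #: go to q, push ε → (q, ε, ε)
All input consumed and the stack is empty.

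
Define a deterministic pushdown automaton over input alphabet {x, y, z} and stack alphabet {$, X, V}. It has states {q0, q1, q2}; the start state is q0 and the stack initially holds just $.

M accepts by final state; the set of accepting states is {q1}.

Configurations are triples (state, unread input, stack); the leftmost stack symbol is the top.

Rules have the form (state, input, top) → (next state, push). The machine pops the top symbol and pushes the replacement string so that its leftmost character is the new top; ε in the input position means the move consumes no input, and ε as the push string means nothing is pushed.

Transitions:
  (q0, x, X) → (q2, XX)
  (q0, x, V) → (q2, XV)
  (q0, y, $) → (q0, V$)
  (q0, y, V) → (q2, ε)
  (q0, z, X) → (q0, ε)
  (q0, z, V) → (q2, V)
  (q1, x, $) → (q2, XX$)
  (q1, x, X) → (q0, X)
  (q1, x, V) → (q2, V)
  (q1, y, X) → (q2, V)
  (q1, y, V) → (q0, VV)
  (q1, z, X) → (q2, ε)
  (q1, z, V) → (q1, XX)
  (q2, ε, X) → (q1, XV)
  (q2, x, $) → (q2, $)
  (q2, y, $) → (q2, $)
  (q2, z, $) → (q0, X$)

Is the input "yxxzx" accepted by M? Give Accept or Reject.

Accept

(q0, yxxzx, $)
  read y, top $: go to q0, push V$ → (q0, xxzx, V$)
  read x, top V: go to q2, push XV → (q2, xzx, XV$)
  ε-move, top X: go to q1, push XV → (q1, xzx, XVV$)
  read x, top X: go to q0, push X → (q0, zx, XVV$)
  read z, top X: go to q0, push ε → (q0, x, VV$)
  read x, top V: go to q2, push XV → (q2, ε, XVV$)
  ε-move, top X: go to q1, push XV → (q1, ε, XVVV$)
All input consumed; state q1 ∈ F.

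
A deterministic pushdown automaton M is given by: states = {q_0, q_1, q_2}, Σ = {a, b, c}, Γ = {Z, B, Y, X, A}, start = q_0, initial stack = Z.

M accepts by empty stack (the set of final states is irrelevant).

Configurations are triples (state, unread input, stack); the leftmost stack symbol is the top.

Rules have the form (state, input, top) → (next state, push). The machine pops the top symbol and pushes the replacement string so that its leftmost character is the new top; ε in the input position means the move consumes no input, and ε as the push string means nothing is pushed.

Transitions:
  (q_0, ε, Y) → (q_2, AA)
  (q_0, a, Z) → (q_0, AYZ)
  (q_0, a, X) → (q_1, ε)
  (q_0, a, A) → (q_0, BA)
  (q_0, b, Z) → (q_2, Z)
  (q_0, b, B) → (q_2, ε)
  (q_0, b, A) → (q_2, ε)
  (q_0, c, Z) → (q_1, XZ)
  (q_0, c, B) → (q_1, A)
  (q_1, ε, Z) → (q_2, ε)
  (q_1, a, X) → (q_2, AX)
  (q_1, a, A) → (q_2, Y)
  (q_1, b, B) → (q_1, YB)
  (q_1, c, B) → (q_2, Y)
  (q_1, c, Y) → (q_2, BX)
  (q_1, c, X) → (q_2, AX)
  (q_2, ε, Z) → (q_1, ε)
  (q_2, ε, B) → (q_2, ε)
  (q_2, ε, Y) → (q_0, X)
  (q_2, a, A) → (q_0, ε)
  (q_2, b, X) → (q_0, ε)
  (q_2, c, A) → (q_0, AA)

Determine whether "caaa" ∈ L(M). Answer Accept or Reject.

(q_0, caaa, Z) ⊢ (q_1, aaa, XZ) ⊢ (q_2, aa, AXZ) ⊢ (q_0, a, XZ) ⊢ (q_1, ε, Z) ⊢ (q_2, ε, ε)
All input consumed and the stack is empty.

Accept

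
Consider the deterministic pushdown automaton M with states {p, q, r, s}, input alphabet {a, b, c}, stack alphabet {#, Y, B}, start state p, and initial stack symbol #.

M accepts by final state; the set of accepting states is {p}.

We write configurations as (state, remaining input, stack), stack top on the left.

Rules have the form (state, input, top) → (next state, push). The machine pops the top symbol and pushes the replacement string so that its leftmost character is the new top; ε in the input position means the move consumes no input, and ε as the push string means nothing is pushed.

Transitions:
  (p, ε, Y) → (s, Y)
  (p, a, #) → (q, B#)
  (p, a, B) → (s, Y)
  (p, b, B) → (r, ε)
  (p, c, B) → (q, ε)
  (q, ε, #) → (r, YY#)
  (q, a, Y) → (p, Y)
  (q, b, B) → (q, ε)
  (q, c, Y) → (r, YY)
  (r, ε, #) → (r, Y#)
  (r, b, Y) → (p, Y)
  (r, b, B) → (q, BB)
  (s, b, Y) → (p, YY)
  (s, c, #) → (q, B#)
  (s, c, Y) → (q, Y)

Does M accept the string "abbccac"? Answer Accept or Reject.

Reject

(p, abbccac, #) ⊢ (q, bbccac, B#) ⊢ (q, bccac, #) ⊢ (r, bccac, YY#) ⊢ (p, ccac, YY#) ⊢ (s, ccac, YY#) ⊢ (q, cac, YY#) ⊢ (r, ac, YYY#)
No transition applies at (r, ac, YYY#); input not fully consumed.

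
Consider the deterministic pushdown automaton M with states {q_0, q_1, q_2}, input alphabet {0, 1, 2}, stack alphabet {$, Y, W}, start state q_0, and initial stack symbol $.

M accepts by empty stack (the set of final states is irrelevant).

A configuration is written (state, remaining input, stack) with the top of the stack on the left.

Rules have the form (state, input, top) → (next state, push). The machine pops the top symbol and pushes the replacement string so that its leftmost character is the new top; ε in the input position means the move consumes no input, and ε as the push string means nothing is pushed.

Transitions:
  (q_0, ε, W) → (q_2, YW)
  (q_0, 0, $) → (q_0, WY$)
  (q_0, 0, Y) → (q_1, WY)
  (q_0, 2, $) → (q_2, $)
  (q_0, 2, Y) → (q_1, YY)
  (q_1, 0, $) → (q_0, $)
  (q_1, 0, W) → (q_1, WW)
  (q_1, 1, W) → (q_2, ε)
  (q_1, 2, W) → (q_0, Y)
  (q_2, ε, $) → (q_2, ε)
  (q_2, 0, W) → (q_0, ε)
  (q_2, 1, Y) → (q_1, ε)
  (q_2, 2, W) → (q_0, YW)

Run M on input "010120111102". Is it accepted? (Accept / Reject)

(q_0, 010120111102, $)
  read 0, top $: go to q_0, push WY$ → (q_0, 10120111102, WY$)
  ε-move, top W: go to q_2, push YW → (q_2, 10120111102, YWY$)
  read 1, top Y: go to q_1, push ε → (q_1, 0120111102, WY$)
  read 0, top W: go to q_1, push WW → (q_1, 120111102, WWY$)
  read 1, top W: go to q_2, push ε → (q_2, 20111102, WY$)
  read 2, top W: go to q_0, push YW → (q_0, 0111102, YWY$)
  read 0, top Y: go to q_1, push WY → (q_1, 111102, WYWY$)
  read 1, top W: go to q_2, push ε → (q_2, 11102, YWY$)
  read 1, top Y: go to q_1, push ε → (q_1, 1102, WY$)
  read 1, top W: go to q_2, push ε → (q_2, 102, Y$)
  read 1, top Y: go to q_1, push ε → (q_1, 02, $)
  read 0, top $: go to q_0, push $ → (q_0, 2, $)
  read 2, top $: go to q_2, push $ → (q_2, ε, $)
  ε-move, top $: go to q_2, push ε → (q_2, ε, ε)
All input consumed and the stack is empty.

Accept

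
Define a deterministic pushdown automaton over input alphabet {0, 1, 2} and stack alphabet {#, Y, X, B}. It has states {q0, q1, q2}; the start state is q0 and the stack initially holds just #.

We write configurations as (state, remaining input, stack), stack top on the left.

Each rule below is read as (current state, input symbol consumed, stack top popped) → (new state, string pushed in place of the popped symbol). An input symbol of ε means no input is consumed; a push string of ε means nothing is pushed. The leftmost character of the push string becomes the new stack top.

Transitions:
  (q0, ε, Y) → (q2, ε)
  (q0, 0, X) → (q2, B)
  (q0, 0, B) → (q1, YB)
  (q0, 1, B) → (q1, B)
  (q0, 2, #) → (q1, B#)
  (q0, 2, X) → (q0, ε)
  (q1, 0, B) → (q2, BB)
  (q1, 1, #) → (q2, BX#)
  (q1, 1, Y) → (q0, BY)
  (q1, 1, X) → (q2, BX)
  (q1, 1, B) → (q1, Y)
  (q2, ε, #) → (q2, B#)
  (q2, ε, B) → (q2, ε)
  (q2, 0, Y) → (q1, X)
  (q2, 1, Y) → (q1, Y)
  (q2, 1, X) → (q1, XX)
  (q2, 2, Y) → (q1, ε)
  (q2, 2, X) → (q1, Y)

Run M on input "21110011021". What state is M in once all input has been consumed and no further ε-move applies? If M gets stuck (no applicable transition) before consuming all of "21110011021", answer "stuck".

(q0, 21110011021, #)
  read 2, top #: go to q1, push B# → (q1, 1110011021, B#)
  read 1, top B: go to q1, push Y → (q1, 110011021, Y#)
  read 1, top Y: go to q0, push BY → (q0, 10011021, BY#)
  read 1, top B: go to q1, push B → (q1, 0011021, BY#)
  read 0, top B: go to q2, push BB → (q2, 011021, BBY#)
  ε-move, top B: go to q2, push ε → (q2, 011021, BY#)
  ε-move, top B: go to q2, push ε → (q2, 011021, Y#)
  read 0, top Y: go to q1, push X → (q1, 11021, X#)
  read 1, top X: go to q2, push BX → (q2, 1021, BX#)
  ε-move, top B: go to q2, push ε → (q2, 1021, X#)
  read 1, top X: go to q1, push XX → (q1, 021, XX#)
No transition for (q1, 0, top X); M blocks with input 021 remaining.

stuck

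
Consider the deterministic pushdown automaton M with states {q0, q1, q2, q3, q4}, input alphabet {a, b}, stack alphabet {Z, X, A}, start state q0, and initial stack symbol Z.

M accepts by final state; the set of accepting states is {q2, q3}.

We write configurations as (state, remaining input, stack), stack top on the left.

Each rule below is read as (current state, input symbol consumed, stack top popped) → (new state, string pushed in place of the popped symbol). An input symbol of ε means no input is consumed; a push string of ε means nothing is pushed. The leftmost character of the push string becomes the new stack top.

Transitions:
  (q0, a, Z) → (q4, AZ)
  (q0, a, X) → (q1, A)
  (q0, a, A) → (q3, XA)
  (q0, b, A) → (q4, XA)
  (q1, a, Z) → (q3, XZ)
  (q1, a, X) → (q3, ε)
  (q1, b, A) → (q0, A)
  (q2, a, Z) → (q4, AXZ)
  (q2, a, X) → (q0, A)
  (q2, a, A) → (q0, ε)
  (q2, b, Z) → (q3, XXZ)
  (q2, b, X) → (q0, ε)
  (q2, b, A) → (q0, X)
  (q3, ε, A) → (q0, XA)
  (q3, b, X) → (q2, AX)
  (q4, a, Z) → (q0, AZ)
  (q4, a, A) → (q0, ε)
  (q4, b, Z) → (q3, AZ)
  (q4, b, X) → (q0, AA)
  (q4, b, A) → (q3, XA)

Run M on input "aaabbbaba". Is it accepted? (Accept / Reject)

Accept

(q0, aaabbbaba, Z)
  read a, top Z: go to q4, push AZ → (q4, aabbbaba, AZ)
  read a, top A: go to q0, push ε → (q0, abbbaba, Z)
  read a, top Z: go to q4, push AZ → (q4, bbbaba, AZ)
  read b, top A: go to q3, push XA → (q3, bbaba, XAZ)
  read b, top X: go to q2, push AX → (q2, baba, AXAZ)
  read b, top A: go to q0, push X → (q0, aba, XXAZ)
  read a, top X: go to q1, push A → (q1, ba, AXAZ)
  read b, top A: go to q0, push A → (q0, a, AXAZ)
  read a, top A: go to q3, push XA → (q3, ε, XAXAZ)
All input consumed; state q3 ∈ F.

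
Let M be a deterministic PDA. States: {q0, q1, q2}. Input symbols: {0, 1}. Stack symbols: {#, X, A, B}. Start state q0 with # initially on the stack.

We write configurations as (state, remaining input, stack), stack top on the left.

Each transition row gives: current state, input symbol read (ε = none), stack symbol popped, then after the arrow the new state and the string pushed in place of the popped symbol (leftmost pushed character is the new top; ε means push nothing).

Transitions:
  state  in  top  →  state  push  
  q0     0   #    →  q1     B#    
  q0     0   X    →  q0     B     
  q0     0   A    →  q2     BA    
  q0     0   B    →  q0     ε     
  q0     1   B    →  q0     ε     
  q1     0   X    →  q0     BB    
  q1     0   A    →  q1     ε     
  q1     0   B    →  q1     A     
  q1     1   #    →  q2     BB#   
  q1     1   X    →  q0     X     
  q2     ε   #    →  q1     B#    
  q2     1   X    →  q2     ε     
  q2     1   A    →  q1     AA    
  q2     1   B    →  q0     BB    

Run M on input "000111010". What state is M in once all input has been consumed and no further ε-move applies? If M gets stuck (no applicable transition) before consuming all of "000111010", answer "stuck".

(q0, 000111010, #)
  read 0, top #: go to q1, push B# → (q1, 00111010, B#)
  read 0, top B: go to q1, push A → (q1, 0111010, A#)
  read 0, top A: go to q1, push ε → (q1, 111010, #)
  read 1, top #: go to q2, push BB# → (q2, 11010, BB#)
  read 1, top B: go to q0, push BB → (q0, 1010, BBB#)
  read 1, top B: go to q0, push ε → (q0, 010, BB#)
  read 0, top B: go to q0, push ε → (q0, 10, B#)
  read 1, top B: go to q0, push ε → (q0, 0, #)
  read 0, top #: go to q1, push B# → (q1, ε, B#)
All input consumed; M is in state q1.

q1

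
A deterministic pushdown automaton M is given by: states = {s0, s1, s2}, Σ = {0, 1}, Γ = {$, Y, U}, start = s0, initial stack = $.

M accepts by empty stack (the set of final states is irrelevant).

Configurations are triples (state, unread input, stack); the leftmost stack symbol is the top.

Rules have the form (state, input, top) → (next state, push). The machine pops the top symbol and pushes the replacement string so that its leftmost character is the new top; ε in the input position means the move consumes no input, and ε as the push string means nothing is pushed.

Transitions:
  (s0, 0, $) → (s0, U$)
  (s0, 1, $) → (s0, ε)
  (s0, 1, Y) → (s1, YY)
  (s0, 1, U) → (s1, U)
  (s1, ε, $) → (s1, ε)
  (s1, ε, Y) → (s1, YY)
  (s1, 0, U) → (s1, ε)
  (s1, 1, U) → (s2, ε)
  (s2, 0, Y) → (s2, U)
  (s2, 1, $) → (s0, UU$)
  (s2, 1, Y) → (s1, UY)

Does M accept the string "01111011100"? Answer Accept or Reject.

(s0, 01111011100, $) ⊢ (s0, 1111011100, U$) ⊢ (s1, 111011100, U$) ⊢ (s2, 11011100, $) ⊢ (s0, 1011100, UU$) ⊢ (s1, 011100, UU$) ⊢ (s1, 11100, U$) ⊢ (s2, 1100, $) ⊢ (s0, 100, UU$) ⊢ (s1, 00, UU$) ⊢ (s1, 0, U$) ⊢ (s1, ε, $) ⊢ (s1, ε, ε)
All input consumed and the stack is empty.

Accept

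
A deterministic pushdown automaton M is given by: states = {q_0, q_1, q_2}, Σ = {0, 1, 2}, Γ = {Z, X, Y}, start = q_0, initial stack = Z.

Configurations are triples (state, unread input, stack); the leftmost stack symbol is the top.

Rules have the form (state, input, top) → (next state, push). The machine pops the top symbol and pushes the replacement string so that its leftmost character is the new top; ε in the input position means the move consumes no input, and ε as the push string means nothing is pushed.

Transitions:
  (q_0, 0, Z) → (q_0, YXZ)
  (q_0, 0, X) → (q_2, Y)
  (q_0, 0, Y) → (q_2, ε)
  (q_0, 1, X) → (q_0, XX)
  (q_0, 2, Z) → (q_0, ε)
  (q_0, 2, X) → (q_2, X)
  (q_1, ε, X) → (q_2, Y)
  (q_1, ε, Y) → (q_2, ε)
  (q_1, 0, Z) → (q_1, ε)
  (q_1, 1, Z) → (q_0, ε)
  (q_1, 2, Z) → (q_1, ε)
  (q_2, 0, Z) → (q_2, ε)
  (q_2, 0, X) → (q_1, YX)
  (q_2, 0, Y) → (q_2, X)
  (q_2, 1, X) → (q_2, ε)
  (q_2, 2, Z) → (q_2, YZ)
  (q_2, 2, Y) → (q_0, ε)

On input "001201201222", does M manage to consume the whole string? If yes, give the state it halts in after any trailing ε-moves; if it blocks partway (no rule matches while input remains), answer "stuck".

q_0

(q_0, 001201201222, Z)
  read 0, top Z: go to q_0, push YXZ → (q_0, 01201201222, YXZ)
  read 0, top Y: go to q_2, push ε → (q_2, 1201201222, XZ)
  read 1, top X: go to q_2, push ε → (q_2, 201201222, Z)
  read 2, top Z: go to q_2, push YZ → (q_2, 01201222, YZ)
  read 0, top Y: go to q_2, push X → (q_2, 1201222, XZ)
  read 1, top X: go to q_2, push ε → (q_2, 201222, Z)
  read 2, top Z: go to q_2, push YZ → (q_2, 01222, YZ)
  read 0, top Y: go to q_2, push X → (q_2, 1222, XZ)
  read 1, top X: go to q_2, push ε → (q_2, 222, Z)
  read 2, top Z: go to q_2, push YZ → (q_2, 22, YZ)
  read 2, top Y: go to q_0, push ε → (q_0, 2, Z)
  read 2, top Z: go to q_0, push ε → (q_0, ε, ε)
All input consumed; M is in state q_0.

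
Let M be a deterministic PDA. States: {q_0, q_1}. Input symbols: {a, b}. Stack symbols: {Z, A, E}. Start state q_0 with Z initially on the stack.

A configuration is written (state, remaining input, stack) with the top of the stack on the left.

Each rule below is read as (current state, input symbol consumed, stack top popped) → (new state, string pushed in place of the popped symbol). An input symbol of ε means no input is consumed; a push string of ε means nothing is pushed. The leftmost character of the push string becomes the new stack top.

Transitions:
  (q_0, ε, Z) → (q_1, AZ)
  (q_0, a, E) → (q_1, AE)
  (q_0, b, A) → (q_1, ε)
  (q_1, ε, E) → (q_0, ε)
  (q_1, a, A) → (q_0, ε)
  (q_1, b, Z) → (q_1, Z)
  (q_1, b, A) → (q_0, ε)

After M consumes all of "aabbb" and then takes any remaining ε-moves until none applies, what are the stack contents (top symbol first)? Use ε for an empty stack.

AZ

(q_0, aabbb, Z) ⊢ (q_1, aabbb, AZ) ⊢ (q_0, abbb, Z) ⊢ (q_1, abbb, AZ) ⊢ (q_0, bbb, Z) ⊢ (q_1, bbb, AZ) ⊢ (q_0, bb, Z) ⊢ (q_1, bb, AZ) ⊢ (q_0, b, Z) ⊢ (q_1, b, AZ) ⊢ (q_0, ε, Z) ⊢ (q_1, ε, AZ)
All input consumed in state q_1 with stack AZ.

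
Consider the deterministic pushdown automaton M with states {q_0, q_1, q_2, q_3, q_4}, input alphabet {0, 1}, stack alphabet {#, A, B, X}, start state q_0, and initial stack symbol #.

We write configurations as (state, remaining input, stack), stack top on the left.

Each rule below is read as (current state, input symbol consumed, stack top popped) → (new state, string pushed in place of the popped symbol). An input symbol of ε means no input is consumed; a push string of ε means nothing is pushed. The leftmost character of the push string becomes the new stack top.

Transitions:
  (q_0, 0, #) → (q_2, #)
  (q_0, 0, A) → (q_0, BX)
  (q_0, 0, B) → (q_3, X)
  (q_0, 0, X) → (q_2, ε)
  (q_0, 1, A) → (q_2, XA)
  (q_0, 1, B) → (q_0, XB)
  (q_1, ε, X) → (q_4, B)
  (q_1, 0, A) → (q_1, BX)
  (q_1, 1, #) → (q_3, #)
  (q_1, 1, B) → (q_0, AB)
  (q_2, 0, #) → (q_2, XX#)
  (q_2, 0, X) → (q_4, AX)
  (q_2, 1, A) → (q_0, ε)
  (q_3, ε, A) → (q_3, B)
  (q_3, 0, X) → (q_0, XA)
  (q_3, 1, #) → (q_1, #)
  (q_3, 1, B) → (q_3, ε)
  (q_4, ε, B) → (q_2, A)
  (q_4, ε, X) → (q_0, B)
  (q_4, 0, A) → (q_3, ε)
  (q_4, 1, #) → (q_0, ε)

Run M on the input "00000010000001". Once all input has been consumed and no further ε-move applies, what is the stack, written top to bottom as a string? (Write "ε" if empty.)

X#

(q_0, 00000010000001, #)
  read 0, top #: go to q_2, push # → (q_2, 0000010000001, #)
  read 0, top #: go to q_2, push XX# → (q_2, 000010000001, XX#)
  read 0, top X: go to q_4, push AX → (q_4, 00010000001, AXX#)
  read 0, top A: go to q_3, push ε → (q_3, 0010000001, XX#)
  read 0, top X: go to q_0, push XA → (q_0, 010000001, XAX#)
  read 0, top X: go to q_2, push ε → (q_2, 10000001, AX#)
  read 1, top A: go to q_0, push ε → (q_0, 0000001, X#)
  read 0, top X: go to q_2, push ε → (q_2, 000001, #)
  read 0, top #: go to q_2, push XX# → (q_2, 00001, XX#)
  read 0, top X: go to q_4, push AX → (q_4, 0001, AXX#)
  read 0, top A: go to q_3, push ε → (q_3, 001, XX#)
  read 0, top X: go to q_0, push XA → (q_0, 01, XAX#)
  read 0, top X: go to q_2, push ε → (q_2, 1, AX#)
  read 1, top A: go to q_0, push ε → (q_0, ε, X#)
All input consumed in state q_0 with stack X#.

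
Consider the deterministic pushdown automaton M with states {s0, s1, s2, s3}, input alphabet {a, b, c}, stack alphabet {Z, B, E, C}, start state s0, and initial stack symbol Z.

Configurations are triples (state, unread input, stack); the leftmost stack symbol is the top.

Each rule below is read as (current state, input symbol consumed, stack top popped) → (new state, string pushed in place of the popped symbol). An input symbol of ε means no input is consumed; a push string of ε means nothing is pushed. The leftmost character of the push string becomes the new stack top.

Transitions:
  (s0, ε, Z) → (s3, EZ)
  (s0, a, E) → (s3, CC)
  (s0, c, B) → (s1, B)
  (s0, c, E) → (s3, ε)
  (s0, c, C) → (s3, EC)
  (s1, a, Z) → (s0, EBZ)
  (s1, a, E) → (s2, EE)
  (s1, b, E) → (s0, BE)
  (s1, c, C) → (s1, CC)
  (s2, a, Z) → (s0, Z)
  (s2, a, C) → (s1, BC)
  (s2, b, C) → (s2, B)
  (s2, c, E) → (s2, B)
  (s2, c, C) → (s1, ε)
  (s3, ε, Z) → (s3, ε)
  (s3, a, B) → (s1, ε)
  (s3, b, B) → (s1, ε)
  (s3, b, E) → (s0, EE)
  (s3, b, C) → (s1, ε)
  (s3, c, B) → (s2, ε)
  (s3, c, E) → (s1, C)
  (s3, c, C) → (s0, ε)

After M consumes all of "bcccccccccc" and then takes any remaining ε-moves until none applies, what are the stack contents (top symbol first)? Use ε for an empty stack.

CCCCCCCCCZ

(s0, bcccccccccc, Z)
  ε-move, top Z: go to s3, push EZ → (s3, bcccccccccc, EZ)
  read b, top E: go to s0, push EE → (s0, cccccccccc, EEZ)
  read c, top E: go to s3, push ε → (s3, ccccccccc, EZ)
  read c, top E: go to s1, push C → (s1, cccccccc, CZ)
  read c, top C: go to s1, push CC → (s1, ccccccc, CCZ)
  read c, top C: go to s1, push CC → (s1, cccccc, CCCZ)
  read c, top C: go to s1, push CC → (s1, ccccc, CCCCZ)
  read c, top C: go to s1, push CC → (s1, cccc, CCCCCZ)
  read c, top C: go to s1, push CC → (s1, ccc, CCCCCCZ)
  read c, top C: go to s1, push CC → (s1, cc, CCCCCCCZ)
  read c, top C: go to s1, push CC → (s1, c, CCCCCCCCZ)
  read c, top C: go to s1, push CC → (s1, ε, CCCCCCCCCZ)
All input consumed in state s1 with stack CCCCCCCCCZ.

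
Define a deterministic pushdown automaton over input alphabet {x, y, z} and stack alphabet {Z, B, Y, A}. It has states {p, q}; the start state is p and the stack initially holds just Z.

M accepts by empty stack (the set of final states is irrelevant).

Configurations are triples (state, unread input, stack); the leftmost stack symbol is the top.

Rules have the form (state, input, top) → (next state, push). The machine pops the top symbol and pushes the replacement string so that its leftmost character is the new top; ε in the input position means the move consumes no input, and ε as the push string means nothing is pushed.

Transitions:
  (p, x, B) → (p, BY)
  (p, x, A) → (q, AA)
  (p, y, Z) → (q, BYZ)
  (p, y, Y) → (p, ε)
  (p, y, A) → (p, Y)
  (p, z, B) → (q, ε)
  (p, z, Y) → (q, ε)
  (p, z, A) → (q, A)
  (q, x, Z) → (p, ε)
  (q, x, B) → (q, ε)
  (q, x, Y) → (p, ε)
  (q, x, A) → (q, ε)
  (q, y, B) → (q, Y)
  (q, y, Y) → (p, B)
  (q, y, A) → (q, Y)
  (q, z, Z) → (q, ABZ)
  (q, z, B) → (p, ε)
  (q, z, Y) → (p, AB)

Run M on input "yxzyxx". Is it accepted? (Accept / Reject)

Reject

(p, yxzyxx, Z)
  read y, top Z: go to q, push BYZ → (q, xzyxx, BYZ)
  read x, top B: go to q, push ε → (q, zyxx, YZ)
  read z, top Y: go to p, push AB → (p, yxx, ABZ)
  read y, top A: go to p, push Y → (p, xx, YBZ)
No transition applies at (p, xx, YBZ); input not fully consumed.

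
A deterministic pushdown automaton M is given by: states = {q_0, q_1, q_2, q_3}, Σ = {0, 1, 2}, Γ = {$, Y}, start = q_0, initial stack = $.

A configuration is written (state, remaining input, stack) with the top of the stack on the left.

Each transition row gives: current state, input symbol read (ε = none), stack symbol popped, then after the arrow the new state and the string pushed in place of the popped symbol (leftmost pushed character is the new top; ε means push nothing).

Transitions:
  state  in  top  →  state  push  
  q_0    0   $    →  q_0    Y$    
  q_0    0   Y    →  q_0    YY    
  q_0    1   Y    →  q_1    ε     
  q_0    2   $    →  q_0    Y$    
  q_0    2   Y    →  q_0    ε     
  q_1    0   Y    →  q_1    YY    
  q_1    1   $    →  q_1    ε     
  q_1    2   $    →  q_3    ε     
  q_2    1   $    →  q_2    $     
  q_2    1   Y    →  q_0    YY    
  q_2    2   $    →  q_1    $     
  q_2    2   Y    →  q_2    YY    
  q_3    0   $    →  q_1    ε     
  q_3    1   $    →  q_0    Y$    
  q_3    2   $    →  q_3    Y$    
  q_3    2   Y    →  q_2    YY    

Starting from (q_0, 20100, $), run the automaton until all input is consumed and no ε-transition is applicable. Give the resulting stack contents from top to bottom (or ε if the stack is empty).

YYY$

(q_0, 20100, $) ⊢ (q_0, 0100, Y$) ⊢ (q_0, 100, YY$) ⊢ (q_1, 00, Y$) ⊢ (q_1, 0, YY$) ⊢ (q_1, ε, YYY$)
All input consumed in state q_1 with stack YYY$.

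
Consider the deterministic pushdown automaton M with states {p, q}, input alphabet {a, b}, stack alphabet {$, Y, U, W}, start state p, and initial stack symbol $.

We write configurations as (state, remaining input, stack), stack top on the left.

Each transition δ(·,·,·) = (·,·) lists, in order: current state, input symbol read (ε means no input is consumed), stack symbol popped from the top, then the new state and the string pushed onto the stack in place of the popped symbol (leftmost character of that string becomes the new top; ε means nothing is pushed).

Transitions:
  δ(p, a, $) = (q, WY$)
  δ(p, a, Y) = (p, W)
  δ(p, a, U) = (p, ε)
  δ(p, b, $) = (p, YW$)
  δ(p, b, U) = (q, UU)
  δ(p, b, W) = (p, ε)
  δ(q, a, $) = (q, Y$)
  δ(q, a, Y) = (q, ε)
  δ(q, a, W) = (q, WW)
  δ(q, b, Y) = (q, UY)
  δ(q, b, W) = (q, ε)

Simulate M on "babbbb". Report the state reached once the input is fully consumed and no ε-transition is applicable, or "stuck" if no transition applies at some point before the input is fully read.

(p, babbbb, $)
  read b, top $: go to p, push YW$ → (p, abbbb, YW$)
  read a, top Y: go to p, push W → (p, bbbb, WW$)
  read b, top W: go to p, push ε → (p, bbb, W$)
  read b, top W: go to p, push ε → (p, bb, $)
  read b, top $: go to p, push YW$ → (p, b, YW$)
No transition for (p, b, top Y); M blocks with input b remaining.

stuck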